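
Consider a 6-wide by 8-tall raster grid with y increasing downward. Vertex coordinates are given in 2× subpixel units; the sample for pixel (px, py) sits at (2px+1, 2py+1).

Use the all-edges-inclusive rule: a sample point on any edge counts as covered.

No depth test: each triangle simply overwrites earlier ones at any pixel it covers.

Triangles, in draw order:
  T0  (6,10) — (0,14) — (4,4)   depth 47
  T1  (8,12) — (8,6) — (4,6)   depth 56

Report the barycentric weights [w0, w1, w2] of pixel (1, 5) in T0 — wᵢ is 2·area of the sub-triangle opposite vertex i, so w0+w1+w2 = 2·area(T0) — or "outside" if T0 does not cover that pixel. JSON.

T0:
  2·area = 44
  edge (6, 10)→(0, 14): d=(-6,4) inclusive
  edge (0, 14)→(4, 4): d=(4,-10) inclusive
  edge (4, 4)→(6, 10): d=(2,6) inclusive
    (1,0)@(3, 1): e=[66,-22,0] → .  [on edge]
    (1,3)@(3, 7): e=[30,2,12] → X
    (2,3)@(5, 7): e=[22,22,0] → X  [on edge]
    (3,3)@(7, 7): e=[14,42,-12] → .
    (1,4)@(3, 9): e=[18,10,16] → X
    (3,4)@(7, 9): e=[2,50,-8] → .
    (1,5)@(3, 11): e=[6,18,20] → X
    (2,5)@(5, 11): e=[-2,38,8] → .
    (0,6)@(1, 13): e=[2,6,36] → X
    (1,6)@(3, 13): e=[-6,26,24] → .
    (3,6)@(7, 13): e=[-22,66,0] → .  [on edge]
    (0,7)@(1, 15): e=[-10,14,40] → .
  covered (6 px):
    . . . . . .
    . . . . . .
    . . . . . .
    . X X . . .
    . X X . . .
    . X . . . .
    X . . . . .
    . . . . . .
T1:
  2·area = 24  (B↔C swapped to make it positive)
  edge (8, 12)→(4, 6): d=(-4,-6) inclusive
  edge (4, 6)→(8, 6): d=(4,0) inclusive
  edge (8, 6)→(8, 12): d=(0,6) inclusive
    (2,3)@(5, 7): e=[2,4,18] → X
    (3,3)@(7, 7): e=[14,4,6] → X
    (4,3)@(9, 7): e=[26,4,-6] → .
    (2,4)@(5, 9): e=[-6,12,18] → .
    (3,4)@(7, 9): e=[6,12,6] → X
    (4,4)@(9, 9): e=[18,12,-6] → .
    (3,5)@(7, 11): e=[-2,20,6] → .
  covered (3 px):
    . . . . . .
    . . . . . .
    . . . . . .
    . . X X . .
    . . . X . .
    . . . . . .
    . . . . . .
    . . . . . .

Result: [18,20,6]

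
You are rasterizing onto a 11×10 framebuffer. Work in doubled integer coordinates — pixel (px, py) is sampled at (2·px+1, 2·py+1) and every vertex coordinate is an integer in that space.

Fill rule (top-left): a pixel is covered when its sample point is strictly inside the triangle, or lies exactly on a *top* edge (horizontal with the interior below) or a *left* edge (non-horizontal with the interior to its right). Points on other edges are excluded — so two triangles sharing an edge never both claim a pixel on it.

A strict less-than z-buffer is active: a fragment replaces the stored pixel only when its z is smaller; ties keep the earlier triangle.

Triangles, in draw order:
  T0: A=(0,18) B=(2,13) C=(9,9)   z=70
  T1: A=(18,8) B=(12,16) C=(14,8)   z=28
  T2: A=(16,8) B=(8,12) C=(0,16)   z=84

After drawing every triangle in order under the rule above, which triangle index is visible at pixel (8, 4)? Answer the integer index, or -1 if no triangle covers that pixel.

T0:
  2·area = 27
  edge (0, 18)→(2, 13): d=(2,-5) top-left  bias=+0
  edge (2, 13)→(9, 9): d=(7,-4) top-left  bias=+0
  edge (9, 9)→(0, 18): d=(-9,9) right/bottom  bias=-1
    (8,0)@(17, 1): e=[51,-24,0] → ·  [on edge]
    (7,1)@(15, 3): e=[45,-18,0] → ·  [on edge]
    (6,2)@(13, 5): e=[39,-12,0] → ·  [on edge]
    (5,3)@(11, 7): e=[33,-6,0] → ·  [on edge]
    (4,4)@(9, 9): e=[27,0,0] → ·  [on edge]
    (3,5)@(7, 11): e=[21,6,0] → ·  [on edge]
    (1,6)@(3, 13): e=[5,4,18] → █
    (2,6)@(5, 13): e=[15,12,0] → ·  [on edge]
    (1,7)@(3, 15): e=[9,18,0] → ·  [on edge]
    (0,8)@(1, 17): e=[3,24,0] → ·  [on edge]
  covered (1 px):
    · · · · · · · · · · ·
    · · · · · · · · · · ·
    · · · · · · · · · · ·
    · · · · · · · · · · ·
    · · · · · · · · · · ·
    · · · · · · · · · · ·
    · █ · · · · · · · · ·
    · · · · · · · · · · ·
    · · · · · · · · · · ·
    · · · · · · · · · · ·
T1:
  2·area = 32
  edge (18, 8)→(12, 16): d=(-6,8) right/bottom  bias=-1
  edge (12, 16)→(14, 8): d=(2,-8) top-left  bias=+0
  edge (14, 8)→(18, 8): d=(4,0) top-left  bias=+0
    (7,4)@(15, 9): e=[18,10,4] → █
    (8,4)@(17, 9): e=[2,26,4] → █
    (9,4)@(19, 9): e=[-14,42,4] → ·
    (7,5)@(15, 11): e=[6,14,12] → █
    (8,5)@(17, 11): e=[-10,30,12] → ·
    (6,6)@(13, 13): e=[10,2,20] → █
    (7,6)@(15, 13): e=[-6,18,20] → ·
    (6,7)@(13, 15): e=[-2,6,28] → ·
  covered (4 px):
    · · · · · · · · · · ·
    · · · · · · · · · · ·
    · · · · · · · · · · ·
    · · · · · · · · · · ·
    · · · · · · · █ █ · ·
    · · · · · · · █ · · ·
    · · · · · · █ · · · ·
    · · · · · · · · · · ·
    · · · · · · · · · · ·
    · · · · · · · · · · ·
T2:
  degenerate (2·area = 0) — covers nothing

Z-buffer (winner per pixel, '.' = empty):
  . . . . . . . . . . .
  . . . . . . . . . . .
  . . . . . . . . . . .
  . . . . . . . . . . .
  . . . . . . . 1 1 . .
  . . . . . . . 1 . . .
  . 0 . . . . 1 . . . .
  . . . . . . . . . . .
  . . . . . . . . . . .
  . . . . . . . . . . .

Answer: 1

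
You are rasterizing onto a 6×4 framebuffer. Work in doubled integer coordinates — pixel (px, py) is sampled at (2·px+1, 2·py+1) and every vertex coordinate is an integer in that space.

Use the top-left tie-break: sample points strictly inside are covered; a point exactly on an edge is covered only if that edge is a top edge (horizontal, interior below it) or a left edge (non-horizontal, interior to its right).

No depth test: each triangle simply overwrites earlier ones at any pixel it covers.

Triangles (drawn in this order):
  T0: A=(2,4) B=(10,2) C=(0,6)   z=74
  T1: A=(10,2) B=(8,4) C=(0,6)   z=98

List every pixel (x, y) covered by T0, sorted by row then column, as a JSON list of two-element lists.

T0:
  2·area = 12
  edge (2, 4)→(10, 2): d=(8,-2) top-left  bias=+0
  edge (10, 2)→(0, 6): d=(-10,4) right/bottom  bias=-1
  edge (0, 6)→(2, 4): d=(2,-2) top-left  bias=+0
    (2,0)@(5, 1): e=[-18,30,0] → ·  [on edge]
    (1,1)@(3, 3): e=[-6,18,0] → ·  [on edge]
    (3,1)@(7, 3): e=[2,2,8] → █
    (4,1)@(9, 3): e=[6,-6,12] → ·
    (0,2)@(1, 5): e=[6,6,0] → █  [on edge]
    (1,2)@(3, 5): e=[10,-2,4] → ·
    (3,2)@(7, 5): e=[18,-18,12] → ·
    (0,3)@(1, 7): e=[22,-14,4] → ·
  covered (2 px):
    · · · · · ·
    · · · █ · ·
    █ · · · · ·
    · · · · · ·
T1:
  2·area = 12
  edge (10, 2)→(8, 4): d=(-2,2) right/bottom  bias=-1
  edge (8, 4)→(0, 6): d=(-8,2) right/bottom  bias=-1
  edge (0, 6)→(10, 2): d=(10,-4) top-left  bias=+0
    (5,0)@(11, 1): e=[0,18,-6] → ·  [on edge]
    (4,1)@(9, 3): e=[0,6,6] → ·  [on edge]
    (1,2)@(3, 5): e=[8,2,2] → █
    (2,2)@(5, 5): e=[4,-2,10] → ·
    (3,2)@(7, 5): e=[0,-6,18] → ·  [on edge]
    (1,3)@(3, 7): e=[4,-14,22] → ·
    (2,3)@(5, 7): e=[0,-18,30] → ·  [on edge]
  covered (1 px):
    · · · · · ·
    · · · · · ·
    · █ · · · ·
    · · · · · ·

Final: [[3,1],[0,2]]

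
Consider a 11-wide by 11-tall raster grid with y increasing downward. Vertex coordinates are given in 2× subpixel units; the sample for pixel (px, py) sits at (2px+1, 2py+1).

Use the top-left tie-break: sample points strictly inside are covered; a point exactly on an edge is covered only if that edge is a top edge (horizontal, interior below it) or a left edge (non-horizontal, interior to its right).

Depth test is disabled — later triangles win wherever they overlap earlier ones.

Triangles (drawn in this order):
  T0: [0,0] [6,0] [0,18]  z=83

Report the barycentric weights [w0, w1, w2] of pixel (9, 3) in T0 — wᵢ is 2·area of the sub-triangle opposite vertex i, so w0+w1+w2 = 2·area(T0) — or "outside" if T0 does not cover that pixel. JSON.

T0:
  2·area = 108
  edge (0, 0)→(6, 0): d=(6,0) top-left  bias=+0
  edge (6, 0)→(0, 18): d=(-6,18) right/bottom  bias=-1
  edge (0, 18)→(0, 0): d=(0,-18) top-left  bias=+0
    (0,0)@(1, 1): e=[6,84,18] → █
    (1,0)@(3, 1): e=[6,48,54] → █
    (2,0)@(5, 1): e=[6,12,90] → █
    (3,0)@(7, 1): e=[6,-24,126] → ·
    (0,1)@(1, 3): e=[18,72,18] → █
    (2,1)@(5, 3): e=[18,0,90] → ·  [on edge]
    (0,2)@(1, 5): e=[30,60,18] → █
    (2,2)@(5, 5): e=[30,-12,90] → ·
    (0,3)@(1, 7): e=[42,48,18] → █
    (2,3)@(5, 7): e=[42,-24,90] → ·
    (0,4)@(1, 9): e=[54,36,18] → █
    (1,4)@(3, 9): e=[54,0,54] → ·  [on edge]
    (0,7)@(1, 15): e=[90,0,18] → ·  [on edge]
  covered (12 px):
    █ █ █ · · · · · · · ·
    █ █ · · · · · · · · ·
    █ █ · · · · · · · · ·
    █ █ · · · · · · · · ·
    █ · · · · · · · · · ·
    █ · · · · · · · · · ·
    █ · · · · · · · · · ·
    · · · · · · · · · · ·
    · · · · · · · · · · ·
    · · · · · · · · · · ·
    · · · · · · · · · · ·

Answer: "outside"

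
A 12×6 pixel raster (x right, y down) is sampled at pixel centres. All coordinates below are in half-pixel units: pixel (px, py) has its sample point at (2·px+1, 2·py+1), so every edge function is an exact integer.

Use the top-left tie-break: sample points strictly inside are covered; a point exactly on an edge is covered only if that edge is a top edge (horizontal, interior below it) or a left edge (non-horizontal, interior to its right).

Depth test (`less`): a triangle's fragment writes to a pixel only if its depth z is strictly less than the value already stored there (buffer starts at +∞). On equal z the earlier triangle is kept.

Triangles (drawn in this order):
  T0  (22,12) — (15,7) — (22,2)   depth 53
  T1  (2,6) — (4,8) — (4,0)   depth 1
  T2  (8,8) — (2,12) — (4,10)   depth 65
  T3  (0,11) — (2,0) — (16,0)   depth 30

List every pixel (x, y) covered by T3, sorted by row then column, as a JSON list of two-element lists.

T0:
  2·area = 70
  edge (22, 12)→(15, 7): d=(-7,-5) top-left  bias=+0
  edge (15, 7)→(22, 2): d=(7,-5) top-left  bias=+0
  edge (22, 2)→(22, 12): d=(0,10) right/bottom  bias=-1
    (10,1)@(21, 3): e=[58,2,10] → █
    (11,1)@(23, 3): e=[68,12,-10] → ·
    (9,2)@(19, 5): e=[34,6,30] → █
    (11,2)@(23, 5): e=[54,26,-10] → ·
    (7,3)@(15, 7): e=[0,0,70] → █  [on edge]
    (8,3)@(17, 7): e=[10,10,50] → █
    (11,3)@(23, 7): e=[40,40,-10] → ·
    (7,4)@(15, 9): e=[-14,14,70] → ·
    (8,4)@(17, 9): e=[-4,24,50] → ·
    (9,4)@(19, 9): e=[6,34,30] → █
    (11,4)@(23, 9): e=[26,54,-10] → ·
    (9,5)@(19, 11): e=[-8,48,30] → ·
  covered (10 px):
    · · · · · · · · · · · ·
    · · · · · · · · · · █ ·
    · · · · · · · · · █ █ ·
    · · · · · · · █ █ █ █ ·
    · · · · · · · · · █ █ ·
    · · · · · · · · · · █ ·
T1:
  2·area = 16  (B↔C swapped to make it positive)
  edge (2, 6)→(4, 0): d=(2,-6) top-left  bias=+0
  edge (4, 0)→(4, 8): d=(0,8) right/bottom  bias=-1
  edge (4, 8)→(2, 6): d=(-2,-2) top-left  bias=+0
    (1,1)@(3, 3): e=[0,8,8] → █  [on edge]
    (2,1)@(5, 3): e=[12,-8,12] → ·
    (0,2)@(1, 5): e=[-8,24,0] → ·  [on edge]
    (1,2)@(3, 5): e=[4,8,4] → █
    (2,2)@(5, 5): e=[16,-8,8] → ·
    (1,3)@(3, 7): e=[8,8,0] → █  [on edge]
    (2,3)@(5, 7): e=[20,-8,4] → ·
    (0,4)@(1, 9): e=[0,24,-8] → ·  [on edge]
    (1,4)@(3, 9): e=[12,8,-4] → ·
    (2,4)@(5, 9): e=[24,-8,0] → ·  [on edge]
    (3,5)@(7, 11): e=[40,-24,0] → ·  [on edge]
  covered (3 px):
    · · · · · · · · · · · ·
    · █ · · · · · · · · · ·
    · █ · · · · · · · · · ·
    · █ · · · · · · · · · ·
    · · · · · · · · · · · ·
    · · · · · · · · · · · ·
T2:
  2·area = 4
  edge (8, 8)→(2, 12): d=(-6,4) right/bottom  bias=-1
  edge (2, 12)→(4, 10): d=(2,-2) top-left  bias=+0
  edge (4, 10)→(8, 8): d=(4,-2) top-left  bias=+0
    (6,0)@(13, 1): e=[22,0,-18] → ·  [on edge]
    (5,1)@(11, 3): e=[18,0,-14] → ·  [on edge]
    (4,2)@(9, 5): e=[14,0,-10] → ·  [on edge]
    (3,3)@(7, 7): e=[10,0,-6] → ·  [on edge]
    (2,4)@(5, 9): e=[6,0,-2] → ·  [on edge]
    (1,5)@(3, 11): e=[2,0,2] → █  [on edge]
    (2,5)@(5, 11): e=[-6,4,6] → ·
  covered (1 px):
    · · · · · · · · · · · ·
    · · · · · · · · · · · ·
    · · · · · · · · · · · ·
    · · · · · · · · · · · ·
    · · · · · · · · · · · ·
    · █ · · · · · · · · · ·
T3:
  2·area = 154
  edge (0, 11)→(2, 0): d=(2,-11) top-left  bias=+0
  edge (2, 0)→(16, 0): d=(14,0) top-left  bias=+0
  edge (16, 0)→(0, 11): d=(-16,11) right/bottom  bias=-1
    (1,0)@(3, 1): e=[13,14,127] → █
    (2,0)@(5, 1): e=[35,14,105] → █
    (3,0)@(7, 1): e=[57,14,83] → █
    (4,0)@(9, 1): e=[79,14,61] → █
    (5,0)@(11, 1): e=[101,14,39] → █
    (6,0)@(13, 1): e=[123,14,17] → █
    (7,0)@(15, 1): e=[145,14,-5] → ·
    (1,1)@(3, 3): e=[17,42,95] → █
    (6,1)@(13, 3): e=[127,42,-15] → ·
    (1,2)@(3, 5): e=[21,70,63] → █
    (4,2)@(9, 5): e=[87,70,-3] → ·
    (5,2)@(11, 5): e=[109,70,-25] → ·
  covered (18 px):
    · █ █ █ █ █ █ · · · · ·
    · █ █ █ █ █ · · · · · ·
    · █ █ █ · · · · · · · ·
    █ █ █ · · · · · · · · ·
    █ · · · · · · · · · · ·
    · · · · · · · · · · · ·

Answer: [[1,0],[2,0],[3,0],[4,0],[5,0],[6,0],[1,1],[2,1],[3,1],[4,1],[5,1],[1,2],[2,2],[3,2],[0,3],[1,3],[2,3],[0,4]]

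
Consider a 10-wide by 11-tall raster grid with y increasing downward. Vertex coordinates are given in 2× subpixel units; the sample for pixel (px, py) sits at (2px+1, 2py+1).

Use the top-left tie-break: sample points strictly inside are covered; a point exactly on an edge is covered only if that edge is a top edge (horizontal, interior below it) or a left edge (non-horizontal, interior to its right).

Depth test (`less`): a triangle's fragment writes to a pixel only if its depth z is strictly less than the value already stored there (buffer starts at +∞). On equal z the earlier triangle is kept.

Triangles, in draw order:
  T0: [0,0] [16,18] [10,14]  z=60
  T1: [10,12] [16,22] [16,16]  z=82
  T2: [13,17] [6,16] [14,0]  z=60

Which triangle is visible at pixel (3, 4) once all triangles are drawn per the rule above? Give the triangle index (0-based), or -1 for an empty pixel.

T0:
  2·area = 44
  edge (0, 0)→(16, 18): d=(16,18) right/bottom  bias=-1
  edge (16, 18)→(10, 14): d=(-6,-4) top-left  bias=+0
  edge (10, 14)→(0, 0): d=(-10,-14) top-left  bias=+0
    (2,3)@(5, 7): e=[22,22,0] → #  [on edge]
    (3,3)@(7, 7): e=[-14,30,28] → ·
    (2,4)@(5, 9): e=[54,10,-20] → ·
    (3,4)@(7, 9): e=[18,18,8] → #
    (4,4)@(9, 9): e=[-18,26,36] → ·
    (3,5)@(7, 11): e=[50,6,-12] → ·
    (4,5)@(9, 11): e=[14,14,16] → #
    (5,5)@(11, 11): e=[-22,22,44] → ·
    (4,6)@(9, 13): e=[46,2,-4] → ·
    (5,6)@(11, 13): e=[10,10,24] → #
    (6,6)@(13, 13): e=[-26,18,52] → ·
    (5,7)@(11, 15): e=[42,-2,4] → ·
    (7,10)@(15, 21): e=[66,-22,0] → ·  [on edge]
  covered (6 px):
    · · · · · · · · · ·
    · · · · · · · · · ·
    · · · · · · · · · ·
    · · # · · · · · · ·
    · · · # · · · · · ·
    · · · · # · · · · ·
    · · · · · # · · · ·
    · · · · · · # · · ·
    · · · · · · · # · ·
    · · · · · · · · · ·
    · · · · · · · · · ·
T1:
  2·area = 36  (B↔C swapped to make it positive)
  edge (10, 12)→(16, 16): d=(6,4) right/bottom  bias=-1
  edge (16, 16)→(16, 22): d=(0,6) right/bottom  bias=-1
  edge (16, 22)→(10, 12): d=(-6,-10) top-left  bias=+0
    (3,3)@(7, 7): e=[-18,54,0] → ·  [on edge]
    (5,6)@(11, 13): e=[2,30,4] → #
    (6,6)@(13, 13): e=[-6,18,24] → ·
    (5,7)@(11, 15): e=[14,30,-8] → ·
    (6,7)@(13, 15): e=[6,18,12] → #
    (7,7)@(15, 15): e=[-2,6,32] → ·
    (6,8)@(13, 17): e=[18,18,0] → #  [on edge]
    (7,8)@(15, 17): e=[10,6,20] → #
    (8,8)@(17, 17): e=[2,-6,40] → ·
    (6,9)@(13, 19): e=[30,18,-12] → ·
    (7,9)@(15, 19): e=[22,6,8] → #
    (8,9)@(17, 19): e=[14,-6,28] → ·
  covered (5 px):
    · · · · · · · · · ·
    · · · · · · · · · ·
    · · · · · · · · · ·
    · · · · · · · · · ·
    · · · · · · · · · ·
    · · · · · · · · · ·
    · · · · · # · · · ·
    · · · · · · # · · ·
    · · · · · · # # · ·
    · · · · · · · # · ·
    · · · · · · · · · ·
T2:
  2·area = 120
  edge (13, 17)→(6, 16): d=(-7,-1) top-left  bias=+0
  edge (6, 16)→(14, 0): d=(8,-16) top-left  bias=+0
  edge (14, 0)→(13, 17): d=(-1,17) right/bottom  bias=-1
    (6,1)@(13, 3): e=[98,8,14] → #
    (7,1)@(15, 3): e=[100,40,-20] → ·
    (6,2)@(13, 5): e=[84,24,12] → #
    (7,2)@(15, 5): e=[86,56,-22] → ·
    (5,3)@(11, 7): e=[68,8,44] → #
    (7,3)@(15, 7): e=[72,72,-24] → ·
    (5,4)@(11, 9): e=[54,24,42] → #
    (7,4)@(15, 9): e=[58,88,-26] → ·
    (4,5)@(9, 11): e=[38,8,74] → #
    (7,5)@(15, 11): e=[44,104,-28] → ·
    (4,6)@(9, 13): e=[24,24,72] → #
    (7,6)@(15, 13): e=[30,120,-30] → ·
    (6,8)@(13, 17): e=[0,120,0] → ·  [on edge]
  covered (16 px):
    · · · · · · · · · ·
    · · · · · · # · · ·
    · · · · · · # · · ·
    · · · · · # # · · ·
    · · · · · # # · · ·
    · · · · # # # · · ·
    · · · · # # # · · ·
    · · · # # # # · · ·
    · · · · · · · · · ·
    · · · · · · · · · ·
    · · · · · · · · · ·

Z-buffer (winner per pixel, '.' = empty):
  . . . . . . . . . .
  . . . . . . 2 . . .
  . . . . . . 2 . . .
  . . 0 . . 2 2 . . .
  . . . 0 . 2 2 . . .
  . . . . 0 2 2 . . .
  . . . . 2 0 2 . . .
  . . . 2 2 2 0 . . .
  . . . . . . 1 0 . .
  . . . . . . . 1 . .
  . . . . . . . . . .

Answer: 0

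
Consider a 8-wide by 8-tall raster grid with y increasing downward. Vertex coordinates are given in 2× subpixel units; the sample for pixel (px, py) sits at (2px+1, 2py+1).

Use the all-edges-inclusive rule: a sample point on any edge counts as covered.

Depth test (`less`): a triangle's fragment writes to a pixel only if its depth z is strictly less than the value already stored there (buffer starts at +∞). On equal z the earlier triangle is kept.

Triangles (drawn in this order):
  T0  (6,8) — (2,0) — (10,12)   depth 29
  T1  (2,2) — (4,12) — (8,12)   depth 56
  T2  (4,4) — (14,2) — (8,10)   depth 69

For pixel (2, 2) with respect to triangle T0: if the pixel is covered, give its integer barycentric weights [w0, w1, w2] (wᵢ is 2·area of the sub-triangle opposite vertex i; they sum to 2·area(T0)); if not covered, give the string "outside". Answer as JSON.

T0:
  2·area = 16
  edge (6, 8)→(2, 0): d=(-4,-8) inclusive
  edge (2, 0)→(10, 12): d=(8,12) inclusive
  edge (10, 12)→(6, 8): d=(-4,-4) inclusive
    (0,1)@(1, 3): e=[-20,36,0] → ·  [on edge]
    (1,2)@(3, 5): e=[-12,28,0] → ·  [on edge]
    (2,2)@(5, 5): e=[4,4,8] → █
    (3,2)@(7, 5): e=[20,-20,16] → ·
    (2,3)@(5, 7): e=[-4,20,0] → ·  [on edge]
    (3,4)@(7, 9): e=[4,12,0] → █  [on edge]
    (4,4)@(9, 9): e=[20,-12,8] → ·
    (3,5)@(7, 11): e=[-4,28,-8] → ·
    (4,5)@(9, 11): e=[12,4,0] → █  [on edge]
    (5,5)@(11, 11): e=[28,-20,8] → ·
    (4,6)@(9, 13): e=[4,20,-8] → ·
    (5,6)@(11, 13): e=[20,-4,0] → ·  [on edge]
    (6,7)@(13, 15): e=[28,-12,0] → ·  [on edge]
  covered (3 px):
    · · · · · · · ·
    · · · · · · · ·
    · · █ · · · · ·
    · · · · · · · ·
    · · · █ · · · ·
    · · · · █ · · ·
    · · · · · · · ·
    · · · · · · · ·
T1:
  2·area = 40  (B↔C swapped to make it positive)
  edge (2, 2)→(8, 12): d=(6,10) inclusive
  edge (8, 12)→(4, 12): d=(-4,0) inclusive
  edge (4, 12)→(2, 2): d=(-2,-10) inclusive
    (1,2)@(3, 5): e=[8,28,4] → █
    (2,2)@(5, 5): e=[-12,28,24] → ·
    (1,3)@(3, 7): e=[20,20,0] → █  [on edge]
    (2,3)@(5, 7): e=[0,20,20] → █  [on edge]
    (3,3)@(7, 7): e=[-20,20,40] → ·
    (1,4)@(3, 9): e=[32,12,-4] → ·
    (2,4)@(5, 9): e=[12,12,16] → █
    (3,4)@(7, 9): e=[-8,12,36] → ·
    (2,5)@(5, 11): e=[24,4,12] → █
    (3,5)@(7, 11): e=[4,4,32] → █
    (4,5)@(9, 11): e=[-16,4,52] → ·
    (2,6)@(5, 13): e=[36,-4,8] → ·
  covered (6 px):
    · · · · · · · ·
    · · · · · · · ·
    · █ · · · · · ·
    · █ █ · · · · ·
    · · █ · · · · ·
    · · █ █ · · · ·
    · · · · · · · ·
    · · · · · · · ·
T2:
  2·area = 68
  edge (4, 4)→(14, 2): d=(10,-2) inclusive
  edge (14, 2)→(8, 10): d=(-6,8) inclusive
  edge (8, 10)→(4, 4): d=(-4,-6) inclusive
    (4,1)@(9, 3): e=[0,34,34] → █  [on edge]
    (5,1)@(11, 3): e=[4,18,46] → █
    (6,1)@(13, 3): e=[8,2,58] → █
    (7,1)@(15, 3): e=[12,-14,70] → ·
    (2,2)@(5, 5): e=[12,54,2] → █
    (3,2)@(7, 5): e=[16,38,14] → █
    (6,2)@(13, 5): e=[28,-10,50] → ·
    (2,3)@(5, 7): e=[32,42,-6] → ·
    (3,3)@(7, 7): e=[36,26,6] → █
    (5,3)@(11, 7): e=[44,-6,30] → ·
    (3,4)@(7, 9): e=[56,14,-2] → ·
    (4,4)@(9, 9): e=[60,-2,10] → ·
  covered (9 px):
    · · · · · · · ·
    · · · · █ █ █ ·
    · · █ █ █ █ · ·
    · · · █ █ · · ·
    · · · · · · · ·
    · · · · · · · ·
    · · · · · · · ·
    · · · · · · · ·

Final: [4,8,4]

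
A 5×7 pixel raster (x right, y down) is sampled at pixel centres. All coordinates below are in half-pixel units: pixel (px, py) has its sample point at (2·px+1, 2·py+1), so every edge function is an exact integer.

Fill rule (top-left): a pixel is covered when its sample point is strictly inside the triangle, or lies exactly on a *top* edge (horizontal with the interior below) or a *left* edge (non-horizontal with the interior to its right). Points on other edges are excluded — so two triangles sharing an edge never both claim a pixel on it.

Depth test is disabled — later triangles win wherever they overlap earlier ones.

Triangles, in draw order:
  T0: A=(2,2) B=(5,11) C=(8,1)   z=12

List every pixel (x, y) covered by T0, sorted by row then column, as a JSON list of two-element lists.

T0:
  2·area = 57  (B↔C swapped to make it positive)
  edge (2, 2)→(8, 1): d=(6,-1) top-left  bias=+0
  edge (8, 1)→(5, 11): d=(-3,10) right/bottom  bias=-1
  edge (5, 11)→(2, 2): d=(-3,-9) top-left  bias=+0
    (1,1)@(3, 3): e=[7,44,6] → #
    (2,1)@(5, 3): e=[9,24,24] → #
    (3,1)@(7, 3): e=[11,4,42] → #
    (4,1)@(9, 3): e=[13,-16,60] → ·
    (1,2)@(3, 5): e=[19,38,0] → #  [on edge]
    (3,2)@(7, 5): e=[23,-2,36] → ·
    (1,3)@(3, 7): e=[31,32,-6] → ·
    (2,3)@(5, 7): e=[33,12,12] → #
    (3,3)@(7, 7): e=[35,-8,30] → ·
    (2,4)@(5, 9): e=[45,6,6] → #
    (3,4)@(7, 9): e=[47,-14,24] → ·
    (2,5)@(5, 11): e=[57,0,0] → ·  [on edge]
  covered (7 px):
    · · · · ·
    · # # # ·
    · # # · ·
    · · # · ·
    · · # · ·
    · · · · ·
    · · · · ·

Answer: [[1,1],[2,1],[3,1],[1,2],[2,2],[2,3],[2,4]]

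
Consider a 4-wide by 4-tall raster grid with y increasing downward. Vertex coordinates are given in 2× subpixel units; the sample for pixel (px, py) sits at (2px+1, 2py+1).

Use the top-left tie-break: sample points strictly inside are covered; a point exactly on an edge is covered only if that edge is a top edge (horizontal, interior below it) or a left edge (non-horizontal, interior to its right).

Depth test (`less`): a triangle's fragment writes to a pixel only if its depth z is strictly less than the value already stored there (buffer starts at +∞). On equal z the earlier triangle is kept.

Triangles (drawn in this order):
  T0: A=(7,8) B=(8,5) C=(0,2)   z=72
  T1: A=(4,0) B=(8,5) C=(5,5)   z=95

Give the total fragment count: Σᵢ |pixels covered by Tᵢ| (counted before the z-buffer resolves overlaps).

T0:
  2·area = 27  (B↔C swapped to make it positive)
  edge (7, 8)→(0, 2): d=(-7,-6) top-left  bias=+0
  edge (0, 2)→(8, 5): d=(8,3) right/bottom  bias=-1
  edge (8, 5)→(7, 8): d=(-1,3) right/bottom  bias=-1
    (2,2)@(5, 5): e=[9,9,9] → #
    (3,2)@(7, 5): e=[21,3,3] → #
    (2,3)@(5, 7): e=[-5,25,7] → ·
    (3,3)@(7, 7): e=[7,19,1] → #
  covered (3 px):
    · · · ·
    · · · ·
    · · # #
    · · · #
T1:
  2·area = 15
  edge (4, 0)→(8, 5): d=(4,5) right/bottom  bias=-1
  edge (8, 5)→(5, 5): d=(-3,0) right/bottom  bias=-1
  edge (5, 5)→(4, 0): d=(-1,-5) top-left  bias=+0
    (2,1)@(5, 3): e=[7,6,2] → #
    (3,1)@(7, 3): e=[-3,6,12] → ·
    (0,2)@(1, 5): e=[35,0,-20] → ·  [on edge]
    (1,2)@(3, 5): e=[25,0,-10] → ·  [on edge]
    (2,2)@(5, 5): e=[15,0,0] → ·  [on edge]
    (3,2)@(7, 5): e=[5,0,10] → ·  [on edge]
  covered (1 px):
    · · · ·
    · · # ·
    · · · ·
    · · · ·

Result: 4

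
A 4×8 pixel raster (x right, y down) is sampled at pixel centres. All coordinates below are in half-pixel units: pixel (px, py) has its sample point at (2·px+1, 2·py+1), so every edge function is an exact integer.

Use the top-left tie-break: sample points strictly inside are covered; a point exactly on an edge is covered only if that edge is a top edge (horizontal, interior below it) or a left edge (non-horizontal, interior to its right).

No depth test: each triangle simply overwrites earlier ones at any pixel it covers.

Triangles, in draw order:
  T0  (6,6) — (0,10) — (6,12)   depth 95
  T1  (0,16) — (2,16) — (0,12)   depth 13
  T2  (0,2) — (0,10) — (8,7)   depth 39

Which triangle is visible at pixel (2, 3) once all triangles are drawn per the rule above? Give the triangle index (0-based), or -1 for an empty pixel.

T0:
  2·area = 36  (B↔C swapped to make it positive)
  edge (6, 6)→(6, 12): d=(0,6) right/bottom  bias=-1
  edge (6, 12)→(0, 10): d=(-6,-2) top-left  bias=+0
  edge (0, 10)→(6, 6): d=(6,-4) top-left  bias=+0
    (2,3)@(5, 7): e=[6,28,2] → X
    (3,3)@(7, 7): e=[-6,32,10] → .
    (1,4)@(3, 9): e=[18,12,6] → X
    (3,4)@(7, 9): e=[-6,20,22] → .
    (1,5)@(3, 11): e=[18,0,18] → X  [on edge]
    (3,5)@(7, 11): e=[-6,8,34] → .
    (1,6)@(3, 13): e=[18,-12,30] → .
    (2,6)@(5, 13): e=[6,-8,38] → .
  covered (5 px):
    . . . .
    . . . .
    . . . .
    . . X .
    . X X .
    . X X .
    . . . .
    . . . .
T1:
  2·area = 8  (B↔C swapped to make it positive)
  edge (0, 16)→(0, 12): d=(0,-4) top-left  bias=+0
  edge (0, 12)→(2, 16): d=(2,4) right/bottom  bias=-1
  edge (2, 16)→(0, 16): d=(-2,0) right/bottom  bias=-1
    (0,7)@(1, 15): e=[4,2,2] → X
    (1,7)@(3, 15): e=[12,-6,2] → .
  covered (1 px):
    . . . .
    . . . .
    . . . .
    . . . .
    . . . .
    . . . .
    . . . .
    X . . .
T2:
  2·area = 64  (B↔C swapped to make it positive)
  edge (0, 2)→(8, 7): d=(8,5) right/bottom  bias=-1
  edge (8, 7)→(0, 10): d=(-8,3) right/bottom  bias=-1
  edge (0, 10)→(0, 2): d=(0,-8) top-left  bias=+0
    (0,1)@(1, 3): e=[3,53,8] → X
    (1,1)@(3, 3): e=[-7,47,24] → .
    (0,2)@(1, 5): e=[19,37,8] → X
    (1,2)@(3, 5): e=[9,31,24] → X
    (2,2)@(5, 5): e=[-1,25,40] → .
    (0,3)@(1, 7): e=[35,21,8] → X
    (2,3)@(5, 7): e=[15,9,40] → X
    (3,3)@(7, 7): e=[5,3,56] → X
    (0,4)@(1, 9): e=[51,5,8] → X
    (1,4)@(3, 9): e=[41,-1,24] → .
    (2,4)@(5, 9): e=[31,-7,40] → .
    (3,4)@(7, 9): e=[21,-13,56] → .
  covered (8 px):
    . . . .
    X . . .
    X X . .
    X X X X
    X . . .
    . . . .
    . . . .
    . . . .

Z-buffer (winner per pixel, '.' = empty):
  . . . .
  2 . . .
  2 2 . .
  2 2 2 2
  2 0 0 .
  . 0 0 .
  . . . .
  1 . . .

Answer: 2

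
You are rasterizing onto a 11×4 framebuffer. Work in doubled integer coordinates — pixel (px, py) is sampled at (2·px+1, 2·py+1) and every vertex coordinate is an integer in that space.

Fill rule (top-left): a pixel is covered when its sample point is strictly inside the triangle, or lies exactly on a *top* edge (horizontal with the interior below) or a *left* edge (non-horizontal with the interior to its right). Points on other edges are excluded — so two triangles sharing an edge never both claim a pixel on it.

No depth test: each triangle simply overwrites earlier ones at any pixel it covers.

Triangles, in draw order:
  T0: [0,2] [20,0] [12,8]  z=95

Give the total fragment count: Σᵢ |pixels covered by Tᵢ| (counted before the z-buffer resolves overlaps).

T0:
  2·area = 144
  edge (0, 2)→(20, 0): d=(20,-2) top-left  bias=+0
  edge (20, 0)→(12, 8): d=(-8,8) right/bottom  bias=-1
  edge (12, 8)→(0, 2): d=(-12,-6) top-left  bias=+0
    (5,0)@(11, 1): e=[2,64,78] → █
    (6,0)@(13, 1): e=[6,48,90] → █
    (7,0)@(15, 1): e=[10,32,102] → █
    (8,0)@(17, 1): e=[14,16,114] → █
    (9,0)@(19, 1): e=[18,0,126] → ·  [on edge]
    (1,1)@(3, 3): e=[26,112,6] → █
    (2,1)@(5, 3): e=[30,96,18] → █
    (3,1)@(7, 3): e=[34,80,30] → █
    (4,1)@(9, 3): e=[38,64,42] → █
    (8,1)@(17, 3): e=[54,0,90] → ·  [on edge]
    (1,2)@(3, 5): e=[66,96,-18] → ·
    (2,2)@(5, 5): e=[70,80,-6] → ·
    (7,2)@(15, 5): e=[90,0,54] → ·  [on edge]
    (6,3)@(13, 7): e=[126,0,18] → ·  [on edge]
  covered (16 px):
    · · · · · █ █ █ █ · ·
    · █ █ █ █ █ █ █ · · ·
    · · · █ █ █ █ · · · ·
    · · · · · █ · · · · ·

Result: 16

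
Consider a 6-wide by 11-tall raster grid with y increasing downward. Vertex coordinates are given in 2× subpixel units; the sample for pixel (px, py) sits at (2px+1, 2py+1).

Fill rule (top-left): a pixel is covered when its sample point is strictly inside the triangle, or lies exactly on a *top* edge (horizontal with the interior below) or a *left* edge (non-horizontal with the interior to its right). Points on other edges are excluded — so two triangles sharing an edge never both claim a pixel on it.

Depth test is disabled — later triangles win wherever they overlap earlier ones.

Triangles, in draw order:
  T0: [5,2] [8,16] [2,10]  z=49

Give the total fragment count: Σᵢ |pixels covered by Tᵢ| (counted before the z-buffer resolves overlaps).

T0:
  2·area = 66
  edge (5, 2)→(8, 16): d=(3,14) right/bottom  bias=-1
  edge (8, 16)→(2, 10): d=(-6,-6) top-left  bias=+0
  edge (2, 10)→(5, 2): d=(3,-8) top-left  bias=+0
    (2,1)@(5, 3): e=[3,60,3] → X
    (3,1)@(7, 3): e=[-25,72,19] → .
    (2,2)@(5, 5): e=[9,48,9] → X
    (3,2)@(7, 5): e=[-19,60,25] → .
    (2,3)@(5, 7): e=[15,36,15] → X
    (3,3)@(7, 7): e=[-13,48,31] → .
    (0,4)@(1, 9): e=[77,0,-11] → .  [on edge]
    (1,4)@(3, 9): e=[49,12,5] → X
    (3,4)@(7, 9): e=[-7,36,37] → .
    (1,5)@(3, 11): e=[55,0,11] → X  [on edge]
    (3,5)@(7, 11): e=[-1,24,43] → .
    (1,6)@(3, 13): e=[61,-12,17] → .
    (2,6)@(5, 13): e=[33,0,33] → X  [on edge]
    (3,7)@(7, 15): e=[11,0,55] → X  [on edge]
    (4,8)@(9, 17): e=[-11,0,77] → .  [on edge]
    (5,9)@(11, 19): e=[-33,0,99] → .  [on edge]
  covered (10 px):
    . . . . . .
    . . X . . .
    . . X . . .
    . . X . . .
    . X X . . .
    . X X . . .
    . . X X . .
    . . . X . .
    . . . . . .
    . . . . . .
    . . . . . .

Result: 10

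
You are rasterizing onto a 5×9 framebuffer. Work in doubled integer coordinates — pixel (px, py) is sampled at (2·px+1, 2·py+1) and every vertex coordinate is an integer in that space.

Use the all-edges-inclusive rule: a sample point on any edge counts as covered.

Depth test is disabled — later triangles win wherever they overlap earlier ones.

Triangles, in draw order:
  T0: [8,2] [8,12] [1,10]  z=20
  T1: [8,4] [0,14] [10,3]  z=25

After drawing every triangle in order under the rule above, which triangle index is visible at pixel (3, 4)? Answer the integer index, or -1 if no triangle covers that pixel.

T0:
  2·area = 70
  edge (8, 2)→(8, 12): d=(0,10) inclusive
  edge (8, 12)→(1, 10): d=(-7,-2) inclusive
  edge (1, 10)→(8, 2): d=(7,-8) inclusive
    (3,2)@(7, 5): e=[10,47,13] → #
    (4,2)@(9, 5): e=[-10,51,29] → ·
    (2,3)@(5, 7): e=[30,29,11] → #
    (4,3)@(9, 7): e=[-10,37,43] → ·
    (1,4)@(3, 9): e=[50,11,9] → #
    (4,4)@(9, 9): e=[-10,23,57] → ·
    (1,5)@(3, 11): e=[50,-3,23] → ·
    (2,5)@(5, 11): e=[30,1,39] → #
    (4,5)@(9, 11): e=[-10,9,71] → ·
    (2,6)@(5, 13): e=[30,-13,53] → ·
    (3,6)@(7, 13): e=[10,-9,69] → ·
  covered (8 px):
    · · · · ·
    · · · · ·
    · · · # ·
    · · # # ·
    · # # # ·
    · · # # ·
    · · · · ·
    · · · · ·
    · · · · ·
T1:
  2·area = 12  (B↔C swapped to make it positive)
  edge (8, 4)→(10, 3): d=(2,-1) inclusive
  edge (10, 3)→(0, 14): d=(-10,11) inclusive
  edge (0, 14)→(8, 4): d=(8,-10) inclusive
  covered (0 px):
    · · · · ·
    · · · · ·
    · · · · ·
    · · · · ·
    · · · · ·
    · · · · ·
    · · · · ·
    · · · · ·
    · · · · ·

Z-buffer (winner per pixel, '.' = empty):
  . . . . .
  . . . . .
  . . . 0 .
  . . 0 0 .
  . 0 0 0 .
  . . 0 0 .
  . . . . .
  . . . . .
  . . . . .

Answer: 0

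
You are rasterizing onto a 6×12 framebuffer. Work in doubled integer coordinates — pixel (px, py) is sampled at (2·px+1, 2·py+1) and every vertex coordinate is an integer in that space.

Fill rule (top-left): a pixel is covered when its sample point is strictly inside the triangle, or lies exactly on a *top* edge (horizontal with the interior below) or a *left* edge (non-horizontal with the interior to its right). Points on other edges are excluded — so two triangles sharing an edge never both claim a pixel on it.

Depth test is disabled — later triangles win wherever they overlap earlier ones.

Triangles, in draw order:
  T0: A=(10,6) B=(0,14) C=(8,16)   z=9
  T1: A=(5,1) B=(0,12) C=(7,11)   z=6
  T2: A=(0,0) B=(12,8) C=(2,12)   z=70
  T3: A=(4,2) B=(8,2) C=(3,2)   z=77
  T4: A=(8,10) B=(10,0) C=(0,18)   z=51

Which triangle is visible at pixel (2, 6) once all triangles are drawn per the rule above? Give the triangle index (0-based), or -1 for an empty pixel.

T0:
  2·area = 84  (B↔C swapped to make it positive)
  edge (10, 6)→(8, 16): d=(-2,10) right/bottom  bias=-1
  edge (8, 16)→(0, 14): d=(-8,-2) top-left  bias=+0
  edge (0, 14)→(10, 6): d=(10,-8) top-left  bias=+0
    (5,0)@(11, 1): e=[0,126,-42] → ·  [on edge]
    (4,3)@(9, 7): e=[8,74,2] → #
    (5,3)@(11, 7): e=[-12,78,18] → ·
    (3,4)@(7, 9): e=[24,54,6] → #
    (5,4)@(11, 9): e=[-16,62,38] → ·
    (2,5)@(5, 11): e=[40,34,10] → #
    (4,5)@(9, 11): e=[0,42,42] → ·  [on edge]
    (1,6)@(3, 13): e=[56,14,14] → #
    (4,6)@(9, 13): e=[-4,26,62] → ·
    (1,7)@(3, 15): e=[52,-2,34] → ·
    (2,7)@(5, 15): e=[32,2,50] → #
    (4,7)@(9, 15): e=[-8,10,82] → ·
    (3,10)@(7, 21): e=[0,-42,126] → ·  [on edge]
  covered (10 px):
    · · · · · ·
    · · · · · ·
    · · · · · ·
    · · · · # ·
    · · · # # ·
    · · # # · ·
    · # # # · ·
    · · # # · ·
    · · · · · ·
    · · · · · ·
    · · · · · ·
    · · · · · ·
T1:
  2·area = 72  (B↔C swapped to make it positive)
  edge (5, 1)→(7, 11): d=(2,10) right/bottom  bias=-1
  edge (7, 11)→(0, 12): d=(-7,1) right/bottom  bias=-1
  edge (0, 12)→(5, 1): d=(5,-11) top-left  bias=+0
    (2,0)@(5, 1): e=[0,72,0] → ·  [on edge]
    (2,1)@(5, 3): e=[4,58,10] → #
    (3,1)@(7, 3): e=[-16,56,32] → ·
    (2,2)@(5, 5): e=[8,44,20] → #
    (3,2)@(7, 5): e=[-12,42,42] → ·
    (1,3)@(3, 7): e=[32,32,8] → #
    (3,3)@(7, 7): e=[-8,28,52] → ·
    (1,4)@(3, 9): e=[36,18,18] → #
    (3,4)@(7, 9): e=[-4,14,62] → ·
    (0,5)@(1, 11): e=[60,6,6] → #
    (3,5)@(7, 11): e=[0,0,72] → ·  [on edge]
    (0,6)@(1, 13): e=[64,-8,16] → ·
    (4,10)@(9, 21): e=[0,-72,144] → ·  [on edge]
  covered (9 px):
    · · · · · ·
    · · # · · ·
    · · # · · ·
    · # # · · ·
    · # # · · ·
    # # # · · ·
    · · · · · ·
    · · · · · ·
    · · · · · ·
    · · · · · ·
    · · · · · ·
    · · · · · ·
T2:
  2·area = 128
  edge (0, 0)→(12, 8): d=(12,8) right/bottom  bias=-1
  edge (12, 8)→(2, 12): d=(-10,4) right/bottom  bias=-1
  edge (2, 12)→(0, 0): d=(-2,-12) top-left  bias=+0
    (0,0)@(1, 1): e=[4,114,10] → #
    (1,0)@(3, 1): e=[-12,106,34] → ·
    (0,1)@(1, 3): e=[28,94,6] → #
    (1,1)@(3, 3): e=[12,86,30] → #
    (2,1)@(5, 3): e=[-4,78,54] → ·
    (0,2)@(1, 5): e=[52,74,2] → #
    (2,2)@(5, 5): e=[20,58,50] → #
    (3,2)@(7, 5): e=[4,50,74] → #
    (4,2)@(9, 5): e=[-12,42,98] → ·
    (0,3)@(1, 7): e=[76,54,-2] → ·
    (1,3)@(3, 7): e=[60,46,22] → #
    (4,3)@(9, 7): e=[12,22,94] → #
  covered (16 px):
    # · · · · ·
    # # · · · ·
    # # # # · ·
    · # # # # ·
    · # # # # ·
    · # · · · ·
    · · · · · ·
    · · · · · ·
    · · · · · ·
    · · · · · ·
    · · · · · ·
    · · · · · ·
T3:
  degenerate (2·area = 0) — covers nothing
T4:
  2·area = 64  (B↔C swapped to make it positive)
  edge (8, 10)→(0, 18): d=(-8,8) right/bottom  bias=-1
  edge (0, 18)→(10, 0): d=(10,-18) top-left  bias=+0
  edge (10, 0)→(8, 10): d=(-2,10) right/bottom  bias=-1
    (4,1)@(9, 3): e=[48,12,4] → #
    (5,1)@(11, 3): e=[32,48,-16] → ·
    (4,2)@(9, 5): e=[32,32,0] → ·  [on edge]
    (3,3)@(7, 7): e=[32,16,16] → #
    (4,3)@(9, 7): e=[16,52,-4] → ·
    (5,3)@(11, 7): e=[0,88,-24] → ·  [on edge]
    (2,4)@(5, 9): e=[32,0,32] → #  [on edge]
    (4,4)@(9, 9): e=[0,72,-8] → ·  [on edge]
    (2,5)@(5, 11): e=[16,20,28] → #
    (3,5)@(7, 11): e=[0,56,8] → ·  [on edge]
    (1,6)@(3, 13): e=[16,4,44] → #
    (2,6)@(5, 13): e=[0,40,24] → ·  [on edge]
    (1,7)@(3, 15): e=[0,24,40] → ·  [on edge]
    (3,7)@(7, 15): e=[-32,96,0] → ·  [on edge]
    (0,8)@(1, 17): e=[0,8,56] → ·  [on edge]
  covered (6 px):
    · · · · · ·
    · · · · # ·
    · · · · · ·
    · · · # · ·
    · · # # · ·
    · · # · · ·
    · # · · · ·
    · · · · · ·
    · · · · · ·
    · · · · · ·
    · · · · · ·
    · · · · · ·

Z-buffer (winner per pixel, '.' = empty):
  2 . . . . .
  2 2 1 . 4 .
  2 2 2 2 . .
  . 2 2 4 2 .
  . 2 4 4 2 .
  1 2 4 0 . .
  . 4 0 0 . .
  . . 0 0 . .
  . . . . . .
  . . . . . .
  . . . . . .
  . . . . . .

Result: 0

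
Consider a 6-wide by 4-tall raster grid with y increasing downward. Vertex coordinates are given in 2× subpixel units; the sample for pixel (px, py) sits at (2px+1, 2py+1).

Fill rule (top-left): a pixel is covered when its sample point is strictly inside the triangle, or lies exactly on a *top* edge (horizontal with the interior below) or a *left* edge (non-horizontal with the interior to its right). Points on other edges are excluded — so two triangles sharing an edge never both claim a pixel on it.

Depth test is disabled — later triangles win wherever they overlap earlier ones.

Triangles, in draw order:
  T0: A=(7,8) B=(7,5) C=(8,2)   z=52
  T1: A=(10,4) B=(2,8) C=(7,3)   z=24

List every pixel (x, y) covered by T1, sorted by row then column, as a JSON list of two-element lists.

T0:
  2·area = 3
  edge (7, 8)→(7, 5): d=(0,-3) top-left  bias=+0
  edge (7, 5)→(8, 2): d=(1,-3) top-left  bias=+0
  edge (8, 2)→(7, 8): d=(-1,6) right/bottom  bias=-1
    (3,0)@(7, 1): e=[0,-4,7] → ·  [on edge]
    (3,1)@(7, 3): e=[0,-2,5] → ·  [on edge]
    (3,2)@(7, 5): e=[0,0,3] → #  [on edge]
    (4,2)@(9, 5): e=[6,6,-9] → ·
    (3,3)@(7, 7): e=[0,2,1] → #  [on edge]
    (4,3)@(9, 7): e=[6,8,-11] → ·
  covered (2 px):
    · · · · · ·
    · · · · · ·
    · · · # · ·
    · · · # · ·
T1:
  2·area = 20
  edge (10, 4)→(2, 8): d=(-8,4) right/bottom  bias=-1
  edge (2, 8)→(7, 3): d=(5,-5) top-left  bias=+0
  edge (7, 3)→(10, 4): d=(3,1) right/bottom  bias=-1
    (0,0)@(1, 1): e=[60,-40,0] → ·  [on edge]
    (4,0)@(9, 1): e=[28,0,-8] → ·  [on edge]
    (3,1)@(7, 3): e=[20,0,0] → ·  [on edge]
    (2,2)@(5, 5): e=[12,0,8] → #  [on edge]
    (3,2)@(7, 5): e=[4,10,6] → #
    (4,2)@(9, 5): e=[-4,20,4] → ·
    (1,3)@(3, 7): e=[4,0,16] → #  [on edge]
    (2,3)@(5, 7): e=[-4,10,14] → ·
    (3,3)@(7, 7): e=[-12,20,12] → ·
  covered (3 px):
    · · · · · ·
    · · · · · ·
    · · # # · ·
    · # · · · ·

Answer: [[2,2],[3,2],[1,3]]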